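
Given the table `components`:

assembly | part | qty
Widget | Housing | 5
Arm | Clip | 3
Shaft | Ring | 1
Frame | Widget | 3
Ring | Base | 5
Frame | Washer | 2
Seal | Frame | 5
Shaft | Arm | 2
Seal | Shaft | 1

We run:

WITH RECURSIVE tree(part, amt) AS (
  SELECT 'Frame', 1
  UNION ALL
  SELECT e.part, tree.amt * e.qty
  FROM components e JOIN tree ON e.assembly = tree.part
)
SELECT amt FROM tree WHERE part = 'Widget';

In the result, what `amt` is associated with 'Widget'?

Base: (Frame, amt=1).
Iteration 1: components of {Frame} -> Washer = 1*2 = 2, Widget = 1*3 = 3.
Iteration 2: components of {Washer,Widget} -> Housing = 3*5 = 15.
Iteration 3: no further components; recursion stops.

3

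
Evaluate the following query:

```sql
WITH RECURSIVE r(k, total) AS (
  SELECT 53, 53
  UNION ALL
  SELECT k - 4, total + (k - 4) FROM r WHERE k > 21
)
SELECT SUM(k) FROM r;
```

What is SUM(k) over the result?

Base: k=53, total=53.
Iteration 1: 53 > 21 holds -> k = 53 - 4 = 49, total = 53 + 49 = 102.
Iteration 2: 49 > 21 holds -> k = 49 - 4 = 45, total = 102 + 45 = 147.
Iteration 3: 45 > 21 holds -> k = 45 - 4 = 41, total = 147 + 41 = 188.
Iteration 4: 41 > 21 holds -> k = 41 - 4 = 37, total = 188 + 37 = 225.
Iteration 5: 37 > 21 holds -> k = 37 - 4 = 33, total = 225 + 33 = 258.
Iteration 6: 33 > 21 holds -> k = 33 - 4 = 29, total = 258 + 29 = 287.
Iteration 7: 29 > 21 holds -> k = 29 - 4 = 25, total = 287 + 25 = 312.
Iteration 8: 25 > 21 holds -> k = 25 - 4 = 21, total = 312 + 21 = 333.
Iteration 9: 21 > 21 fails; recursion stops.
SUM(k) = 53 + 49 + 45 + 41 + 37 + 33 + 29 + 25 + 21 = 333.

333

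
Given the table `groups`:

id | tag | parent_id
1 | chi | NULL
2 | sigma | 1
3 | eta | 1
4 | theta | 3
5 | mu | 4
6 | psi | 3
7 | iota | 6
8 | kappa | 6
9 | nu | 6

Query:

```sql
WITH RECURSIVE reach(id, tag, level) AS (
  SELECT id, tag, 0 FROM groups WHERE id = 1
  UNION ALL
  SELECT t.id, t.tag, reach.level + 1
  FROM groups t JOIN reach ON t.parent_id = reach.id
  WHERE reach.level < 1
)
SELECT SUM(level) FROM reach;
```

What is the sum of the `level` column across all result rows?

Base: id=1 (chi) at level 0.
Iteration 1: rows with parent_id in {1} -> sigma (id 2, level 1), eta (id 3, level 1).
Iteration 2: level < 1 fails for all current rows; recursion stops.
SUM(level) = 0 + 1 + 1 = 2.

2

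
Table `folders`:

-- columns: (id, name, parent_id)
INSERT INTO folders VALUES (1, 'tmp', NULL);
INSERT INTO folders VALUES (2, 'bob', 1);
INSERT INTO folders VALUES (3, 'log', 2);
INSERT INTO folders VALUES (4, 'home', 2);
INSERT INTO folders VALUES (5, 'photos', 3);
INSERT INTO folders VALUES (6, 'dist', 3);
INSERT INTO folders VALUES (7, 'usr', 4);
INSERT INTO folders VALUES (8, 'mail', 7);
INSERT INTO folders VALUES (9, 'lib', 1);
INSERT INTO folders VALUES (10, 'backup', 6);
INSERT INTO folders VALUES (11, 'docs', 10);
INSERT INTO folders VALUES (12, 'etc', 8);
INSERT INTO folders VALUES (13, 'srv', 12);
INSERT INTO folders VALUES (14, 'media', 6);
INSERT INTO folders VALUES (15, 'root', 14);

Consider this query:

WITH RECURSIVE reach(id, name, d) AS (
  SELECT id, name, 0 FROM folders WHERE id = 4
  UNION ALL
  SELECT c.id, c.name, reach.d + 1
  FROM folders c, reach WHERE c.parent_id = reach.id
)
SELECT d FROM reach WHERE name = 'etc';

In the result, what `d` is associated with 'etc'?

3

Base: id=4 (home) at d 0.
Iteration 1: rows with parent_id in {4} -> usr (id 7, d 1).
Iteration 2: rows with parent_id in {7} -> mail (id 8, d 2).
Iteration 3: rows with parent_id in {8} -> etc (id 12, d 3).
Iteration 4: rows with parent_id in {12} -> srv (id 13, d 4).
Iteration 5: no rows with parent_id in {13}; recursion stops.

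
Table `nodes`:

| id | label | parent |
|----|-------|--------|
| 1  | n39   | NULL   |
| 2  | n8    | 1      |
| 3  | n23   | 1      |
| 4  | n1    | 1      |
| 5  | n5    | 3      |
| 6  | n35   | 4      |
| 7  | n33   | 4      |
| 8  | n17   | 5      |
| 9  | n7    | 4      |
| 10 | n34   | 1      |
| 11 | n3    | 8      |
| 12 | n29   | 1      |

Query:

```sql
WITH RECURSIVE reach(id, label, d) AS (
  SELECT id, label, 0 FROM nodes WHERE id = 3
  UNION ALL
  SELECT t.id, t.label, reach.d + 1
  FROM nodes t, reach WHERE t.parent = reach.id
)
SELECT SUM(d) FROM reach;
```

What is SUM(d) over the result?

6

Base: id=3 (n23) at d 0.
Iteration 1: rows with parent in {3} -> n5 (id 5, d 1).
Iteration 2: rows with parent in {5} -> n17 (id 8, d 2).
Iteration 3: rows with parent in {8} -> n3 (id 11, d 3).
Iteration 4: no rows with parent in {11}; recursion stops.
SUM(d) = 0 + 1 + 2 + 3 = 6.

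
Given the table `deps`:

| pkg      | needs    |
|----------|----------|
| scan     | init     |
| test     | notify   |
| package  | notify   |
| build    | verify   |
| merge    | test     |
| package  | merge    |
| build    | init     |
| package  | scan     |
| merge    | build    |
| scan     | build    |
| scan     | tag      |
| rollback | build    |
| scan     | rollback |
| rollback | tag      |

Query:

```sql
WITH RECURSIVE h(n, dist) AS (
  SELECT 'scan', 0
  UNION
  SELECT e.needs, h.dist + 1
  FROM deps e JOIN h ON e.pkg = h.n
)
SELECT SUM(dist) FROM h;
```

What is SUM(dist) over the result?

18

Base: (scan, dist=0).
Iteration 1: edges from {scan} -> (build, dist=1), (init, dist=1), (rollback, dist=1), (tag, dist=1).
Iteration 2: edges from {build,init,rollback,tag} -> (build, dist=2), (init, dist=2), (tag, dist=2), (verify, dist=2).
Iteration 3: edges from {build,init,tag,verify} -> (init, dist=3), (verify, dist=3).
Iteration 4: no outgoing edges from {init,verify}; recursion stops.
SUM(dist) = 0 + 1 + 1 + 1 + 1 + 2 + 2 + 2 + 2 + 3 + 3 = 18.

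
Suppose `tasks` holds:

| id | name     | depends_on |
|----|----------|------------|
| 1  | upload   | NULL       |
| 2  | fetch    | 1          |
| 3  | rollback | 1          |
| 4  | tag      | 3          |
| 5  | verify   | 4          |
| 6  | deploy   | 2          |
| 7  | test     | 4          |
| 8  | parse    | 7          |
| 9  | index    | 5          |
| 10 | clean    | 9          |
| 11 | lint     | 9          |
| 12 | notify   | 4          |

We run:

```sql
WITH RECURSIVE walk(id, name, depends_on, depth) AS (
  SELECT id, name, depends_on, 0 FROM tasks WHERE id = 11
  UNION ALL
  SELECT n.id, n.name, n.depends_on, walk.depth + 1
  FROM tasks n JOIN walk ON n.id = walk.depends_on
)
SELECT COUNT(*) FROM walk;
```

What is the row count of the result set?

6

Base: id=11 (lint), depends_on=9, depth 0.
Iteration 1: join on id=9 -> index (id 9, depends_on=5, depth 1).
Iteration 2: join on id=5 -> verify (id 5, depends_on=4, depth 2).
Iteration 3: join on id=4 -> tag (id 4, depends_on=3, depth 3).
Iteration 4: join on id=3 -> rollback (id 3, depends_on=1, depth 4).
Iteration 5: join on id=1 -> upload (id 1, depends_on=NULL, depth 5).
Iteration 6: depends_on is NULL; no match; recursion stops.
Total rows emitted: 6.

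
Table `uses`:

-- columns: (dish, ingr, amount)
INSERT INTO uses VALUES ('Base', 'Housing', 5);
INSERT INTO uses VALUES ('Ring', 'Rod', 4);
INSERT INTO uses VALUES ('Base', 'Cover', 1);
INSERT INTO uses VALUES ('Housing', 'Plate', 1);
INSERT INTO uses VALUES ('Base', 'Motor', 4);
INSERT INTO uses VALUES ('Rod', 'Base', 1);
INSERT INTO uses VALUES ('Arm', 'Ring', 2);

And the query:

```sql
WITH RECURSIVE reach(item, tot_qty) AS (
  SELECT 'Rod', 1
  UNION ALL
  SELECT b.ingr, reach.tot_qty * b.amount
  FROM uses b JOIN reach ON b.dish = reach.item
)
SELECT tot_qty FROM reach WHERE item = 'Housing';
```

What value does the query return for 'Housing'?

Base: (Rod, tot_qty=1).
Iteration 1: components of {Rod} -> Base = 1*1 = 1.
Iteration 2: components of {Base} -> Cover = 1*1 = 1, Housing = 1*5 = 5, Motor = 1*4 = 4.
Iteration 3: components of {Cover,Housing,Motor} -> Plate = 5*1 = 5.
Iteration 4: no further components; recursion stops.

5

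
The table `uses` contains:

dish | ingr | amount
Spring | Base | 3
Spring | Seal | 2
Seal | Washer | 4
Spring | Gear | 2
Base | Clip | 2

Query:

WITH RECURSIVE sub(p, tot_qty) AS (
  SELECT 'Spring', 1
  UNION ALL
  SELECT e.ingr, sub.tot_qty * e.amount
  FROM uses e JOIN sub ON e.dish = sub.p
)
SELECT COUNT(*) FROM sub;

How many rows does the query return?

6

Base: (Spring, tot_qty=1).
Iteration 1: components of {Spring} -> Base = 1*3 = 3, Gear = 1*2 = 2, Seal = 1*2 = 2.
Iteration 2: components of {Base,Gear,Seal} -> Clip = 3*2 = 6, Washer = 2*4 = 8.
Iteration 3: no further components; recursion stops.
Total rows emitted: 6.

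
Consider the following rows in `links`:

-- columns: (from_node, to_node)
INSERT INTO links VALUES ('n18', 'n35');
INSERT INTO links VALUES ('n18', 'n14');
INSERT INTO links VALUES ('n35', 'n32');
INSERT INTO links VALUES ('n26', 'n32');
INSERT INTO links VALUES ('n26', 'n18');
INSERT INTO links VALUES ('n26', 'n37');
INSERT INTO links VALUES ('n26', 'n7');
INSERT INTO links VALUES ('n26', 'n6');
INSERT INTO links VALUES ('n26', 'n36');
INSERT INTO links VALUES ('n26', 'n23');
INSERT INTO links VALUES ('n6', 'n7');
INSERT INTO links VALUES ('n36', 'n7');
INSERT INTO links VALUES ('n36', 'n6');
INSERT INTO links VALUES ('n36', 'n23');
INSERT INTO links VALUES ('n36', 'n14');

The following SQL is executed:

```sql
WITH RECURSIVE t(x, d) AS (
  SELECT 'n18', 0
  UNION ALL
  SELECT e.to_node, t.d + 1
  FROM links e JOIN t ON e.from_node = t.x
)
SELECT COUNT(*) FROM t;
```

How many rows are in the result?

Base: (n18, d=0).
Iteration 1: edges from {n18} -> (n14, d=1), (n35, d=1).
Iteration 2: edges from {n14,n35} -> (n32, d=2).
Iteration 3: no outgoing edges from {n32}; recursion stops.
Total rows emitted: 4.

4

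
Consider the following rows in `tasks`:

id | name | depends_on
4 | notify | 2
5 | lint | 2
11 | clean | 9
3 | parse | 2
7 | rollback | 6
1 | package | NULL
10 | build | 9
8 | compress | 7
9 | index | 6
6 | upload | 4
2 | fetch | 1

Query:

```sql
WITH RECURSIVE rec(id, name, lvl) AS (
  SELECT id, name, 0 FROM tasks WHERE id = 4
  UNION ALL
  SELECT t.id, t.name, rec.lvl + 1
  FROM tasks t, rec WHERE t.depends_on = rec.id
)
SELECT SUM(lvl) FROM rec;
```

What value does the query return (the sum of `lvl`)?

Base: id=4 (notify) at lvl 0.
Iteration 1: rows with depends_on in {4} -> upload (id 6, lvl 1).
Iteration 2: rows with depends_on in {6} -> rollback (id 7, lvl 2), index (id 9, lvl 2).
Iteration 3: rows with depends_on in {7,9} -> compress (id 8, lvl 3), build (id 10, lvl 3), clean (id 11, lvl 3).
Iteration 4: no rows with depends_on in {8,10,11}; recursion stops.
SUM(lvl) = 0 + 1 + 2 + 2 + 3 + 3 + 3 = 14.

14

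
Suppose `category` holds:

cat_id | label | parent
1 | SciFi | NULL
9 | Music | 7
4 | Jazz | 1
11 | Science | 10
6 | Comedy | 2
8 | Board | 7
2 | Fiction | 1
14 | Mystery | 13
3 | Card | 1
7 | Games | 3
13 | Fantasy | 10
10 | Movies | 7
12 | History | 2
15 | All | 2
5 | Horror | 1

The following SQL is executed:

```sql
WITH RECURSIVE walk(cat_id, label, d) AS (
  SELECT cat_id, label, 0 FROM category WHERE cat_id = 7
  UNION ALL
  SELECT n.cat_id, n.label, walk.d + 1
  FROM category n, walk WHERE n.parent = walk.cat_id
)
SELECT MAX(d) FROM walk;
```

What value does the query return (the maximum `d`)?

Base: cat_id=7 (Games) at d 0.
Iteration 1: rows with parent in {7} -> Board (id 8, d 1), Music (id 9, d 1), Movies (id 10, d 1).
Iteration 2: rows with parent in {8,9,10} -> Science (id 11, d 2), Fantasy (id 13, d 2).
Iteration 3: rows with parent in {11,13} -> Mystery (id 14, d 3).
Iteration 4: no rows with parent in {14}; recursion stops.
d values: 0, 1, 1, 1, 2, 2, 3; the maximum is 3.

3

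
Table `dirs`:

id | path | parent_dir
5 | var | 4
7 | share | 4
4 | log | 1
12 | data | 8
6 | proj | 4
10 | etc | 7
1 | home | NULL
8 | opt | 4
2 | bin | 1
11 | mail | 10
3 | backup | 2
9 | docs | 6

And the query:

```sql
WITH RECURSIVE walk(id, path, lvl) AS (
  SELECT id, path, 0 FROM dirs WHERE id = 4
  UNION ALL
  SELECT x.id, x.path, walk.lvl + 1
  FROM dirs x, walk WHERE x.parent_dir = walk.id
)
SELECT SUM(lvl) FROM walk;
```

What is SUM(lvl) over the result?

Base: id=4 (log) at lvl 0.
Iteration 1: rows with parent_dir in {4} -> var (id 5, lvl 1), proj (id 6, lvl 1), share (id 7, lvl 1), opt (id 8, lvl 1).
Iteration 2: rows with parent_dir in {5,6,7,8} -> docs (id 9, lvl 2), etc (id 10, lvl 2), data (id 12, lvl 2).
Iteration 3: rows with parent_dir in {9,10,12} -> mail (id 11, lvl 3).
Iteration 4: no rows with parent_dir in {11}; recursion stops.
SUM(lvl) = 0 + 1 + 1 + 1 + 1 + 2 + 2 + 2 + 3 = 13.

13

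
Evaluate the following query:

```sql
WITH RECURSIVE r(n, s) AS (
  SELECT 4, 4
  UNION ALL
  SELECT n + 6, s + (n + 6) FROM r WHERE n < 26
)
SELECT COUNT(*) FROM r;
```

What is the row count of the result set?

5

Base: n=4, s=4.
Iteration 1: 4 < 26 holds -> n = 4 + 6 = 10, s = 4 + 10 = 14.
Iteration 2: 10 < 26 holds -> n = 10 + 6 = 16, s = 14 + 16 = 30.
Iteration 3: 16 < 26 holds -> n = 16 + 6 = 22, s = 30 + 22 = 52.
Iteration 4: 22 < 26 holds -> n = 22 + 6 = 28, s = 52 + 28 = 80.
Iteration 5: 28 < 26 fails; recursion stops.
Total rows emitted: 5.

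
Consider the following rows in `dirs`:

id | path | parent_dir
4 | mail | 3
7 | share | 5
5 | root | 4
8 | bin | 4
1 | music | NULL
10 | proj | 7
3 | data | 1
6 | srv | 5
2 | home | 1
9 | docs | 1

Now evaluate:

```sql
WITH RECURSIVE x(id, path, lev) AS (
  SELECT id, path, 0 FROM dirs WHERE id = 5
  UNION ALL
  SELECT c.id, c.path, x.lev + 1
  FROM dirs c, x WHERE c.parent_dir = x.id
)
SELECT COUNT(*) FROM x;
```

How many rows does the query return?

4

Base: id=5 (root) at lev 0.
Iteration 1: rows with parent_dir in {5} -> srv (id 6, lev 1), share (id 7, lev 1).
Iteration 2: rows with parent_dir in {6,7} -> proj (id 10, lev 2).
Iteration 3: no rows with parent_dir in {10}; recursion stops.
Total rows emitted: 4.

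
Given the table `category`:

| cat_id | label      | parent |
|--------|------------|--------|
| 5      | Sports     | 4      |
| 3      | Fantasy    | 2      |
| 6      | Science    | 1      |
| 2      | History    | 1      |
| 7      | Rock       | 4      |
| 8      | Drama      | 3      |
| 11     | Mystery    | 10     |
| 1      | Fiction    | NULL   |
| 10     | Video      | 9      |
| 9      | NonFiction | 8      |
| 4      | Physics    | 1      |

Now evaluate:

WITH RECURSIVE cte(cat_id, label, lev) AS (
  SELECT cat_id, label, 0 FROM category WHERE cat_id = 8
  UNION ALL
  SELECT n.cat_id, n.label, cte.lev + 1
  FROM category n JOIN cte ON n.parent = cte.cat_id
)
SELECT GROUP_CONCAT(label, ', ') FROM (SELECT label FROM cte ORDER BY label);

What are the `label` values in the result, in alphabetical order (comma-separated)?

Drama, Mystery, NonFiction, Video

Base: cat_id=8 (Drama) at lev 0.
Iteration 1: rows with parent in {8} -> NonFiction (id 9, lev 1).
Iteration 2: rows with parent in {9} -> Video (id 10, lev 2).
Iteration 3: rows with parent in {10} -> Mystery (id 11, lev 3).
Iteration 4: no rows with parent in {11}; recursion stops.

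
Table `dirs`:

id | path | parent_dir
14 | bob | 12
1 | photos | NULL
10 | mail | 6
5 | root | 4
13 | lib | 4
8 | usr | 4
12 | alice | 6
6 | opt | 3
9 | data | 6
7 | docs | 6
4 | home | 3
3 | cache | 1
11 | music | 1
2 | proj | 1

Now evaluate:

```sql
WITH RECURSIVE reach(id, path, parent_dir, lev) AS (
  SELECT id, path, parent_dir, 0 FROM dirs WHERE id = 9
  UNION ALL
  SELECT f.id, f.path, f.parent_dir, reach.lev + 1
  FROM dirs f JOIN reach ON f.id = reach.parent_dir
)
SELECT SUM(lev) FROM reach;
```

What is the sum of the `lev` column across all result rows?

Base: id=9 (data), parent_dir=6, lev 0.
Iteration 1: join on id=6 -> opt (id 6, parent_dir=3, lev 1).
Iteration 2: join on id=3 -> cache (id 3, parent_dir=1, lev 2).
Iteration 3: join on id=1 -> photos (id 1, parent_dir=NULL, lev 3).
Iteration 4: parent_dir is NULL; no match; recursion stops.
SUM(lev) = 0 + 1 + 2 + 3 = 6.

6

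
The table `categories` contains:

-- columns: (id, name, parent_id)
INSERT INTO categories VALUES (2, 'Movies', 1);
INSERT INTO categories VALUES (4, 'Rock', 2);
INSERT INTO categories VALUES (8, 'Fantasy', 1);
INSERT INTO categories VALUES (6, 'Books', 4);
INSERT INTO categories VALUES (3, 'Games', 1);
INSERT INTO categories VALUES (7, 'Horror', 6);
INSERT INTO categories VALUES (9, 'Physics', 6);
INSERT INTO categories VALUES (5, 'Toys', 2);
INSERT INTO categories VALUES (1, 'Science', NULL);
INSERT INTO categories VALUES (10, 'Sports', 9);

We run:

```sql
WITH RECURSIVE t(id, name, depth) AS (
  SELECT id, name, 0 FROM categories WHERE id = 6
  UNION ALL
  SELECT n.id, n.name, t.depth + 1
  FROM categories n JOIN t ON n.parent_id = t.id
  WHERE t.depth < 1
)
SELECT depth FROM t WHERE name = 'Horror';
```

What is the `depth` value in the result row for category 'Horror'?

1

Base: id=6 (Books) at depth 0.
Iteration 1: rows with parent_id in {6} -> Horror (id 7, depth 1), Physics (id 9, depth 1).
Iteration 2: depth < 1 fails for all current rows; recursion stops.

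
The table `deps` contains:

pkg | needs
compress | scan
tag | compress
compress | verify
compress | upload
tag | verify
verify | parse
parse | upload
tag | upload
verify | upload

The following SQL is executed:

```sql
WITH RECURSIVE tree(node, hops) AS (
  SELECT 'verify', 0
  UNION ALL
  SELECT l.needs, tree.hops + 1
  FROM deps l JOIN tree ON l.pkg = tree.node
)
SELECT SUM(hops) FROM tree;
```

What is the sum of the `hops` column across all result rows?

4

Base: (verify, hops=0).
Iteration 1: edges from {verify} -> (parse, hops=1), (upload, hops=1).
Iteration 2: edges from {parse,upload} -> (upload, hops=2).
Iteration 3: no outgoing edges from {upload}; recursion stops.
SUM(hops) = 0 + 1 + 1 + 2 = 4.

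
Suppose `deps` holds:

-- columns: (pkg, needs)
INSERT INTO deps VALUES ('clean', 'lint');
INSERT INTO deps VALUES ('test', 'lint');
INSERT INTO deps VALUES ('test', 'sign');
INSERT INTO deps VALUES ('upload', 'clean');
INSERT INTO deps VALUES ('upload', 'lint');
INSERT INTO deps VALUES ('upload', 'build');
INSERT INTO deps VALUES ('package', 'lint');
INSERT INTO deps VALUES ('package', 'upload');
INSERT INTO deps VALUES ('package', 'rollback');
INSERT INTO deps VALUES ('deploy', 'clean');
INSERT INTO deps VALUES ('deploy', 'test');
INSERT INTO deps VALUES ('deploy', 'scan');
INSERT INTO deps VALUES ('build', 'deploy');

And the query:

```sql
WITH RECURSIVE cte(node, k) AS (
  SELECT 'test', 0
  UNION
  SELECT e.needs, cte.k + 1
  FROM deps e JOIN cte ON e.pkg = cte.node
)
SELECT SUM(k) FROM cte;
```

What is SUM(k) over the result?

Base: (test, k=0).
Iteration 1: edges from {test} -> (lint, k=1), (sign, k=1).
Iteration 2: no outgoing edges from {lint,sign}; recursion stops.
SUM(k) = 0 + 1 + 1 = 2.

2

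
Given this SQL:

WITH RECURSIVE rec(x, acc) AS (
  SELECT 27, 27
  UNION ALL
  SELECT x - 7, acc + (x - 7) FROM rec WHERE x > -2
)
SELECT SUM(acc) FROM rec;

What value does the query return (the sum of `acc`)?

322

Base: x=27, acc=27.
Iteration 1: 27 > -2 holds -> x = 27 - 7 = 20, acc = 27 + 20 = 47.
Iteration 2: 20 > -2 holds -> x = 20 - 7 = 13, acc = 47 + 13 = 60.
Iteration 3: 13 > -2 holds -> x = 13 - 7 = 6, acc = 60 + 6 = 66.
Iteration 4: 6 > -2 holds -> x = 6 - 7 = -1, acc = 66 + -1 = 65.
Iteration 5: -1 > -2 holds -> x = -1 - 7 = -8, acc = 65 + -8 = 57.
Iteration 6: -8 > -2 fails; recursion stops.
SUM(acc) = 27 + 47 + 60 + 66 + 65 + 57 = 322.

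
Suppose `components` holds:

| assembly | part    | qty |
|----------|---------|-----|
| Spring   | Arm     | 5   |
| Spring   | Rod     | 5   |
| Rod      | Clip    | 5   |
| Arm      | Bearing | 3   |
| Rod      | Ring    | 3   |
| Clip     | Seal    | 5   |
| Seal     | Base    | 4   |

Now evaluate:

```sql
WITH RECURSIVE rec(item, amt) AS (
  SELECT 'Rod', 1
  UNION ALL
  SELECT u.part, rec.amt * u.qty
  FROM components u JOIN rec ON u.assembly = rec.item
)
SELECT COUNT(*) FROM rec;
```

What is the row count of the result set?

5

Base: (Rod, amt=1).
Iteration 1: components of {Rod} -> Clip = 1*5 = 5, Ring = 1*3 = 3.
Iteration 2: components of {Clip,Ring} -> Seal = 5*5 = 25.
Iteration 3: components of {Seal} -> Base = 25*4 = 100.
Iteration 4: no further components; recursion stops.
Total rows emitted: 5.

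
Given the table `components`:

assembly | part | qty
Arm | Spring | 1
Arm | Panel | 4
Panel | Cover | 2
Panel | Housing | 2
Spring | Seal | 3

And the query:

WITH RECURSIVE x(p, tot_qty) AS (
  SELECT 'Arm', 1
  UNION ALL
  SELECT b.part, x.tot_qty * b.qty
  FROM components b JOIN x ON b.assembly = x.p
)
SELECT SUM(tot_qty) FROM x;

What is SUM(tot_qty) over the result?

Base: (Arm, tot_qty=1).
Iteration 1: components of {Arm} -> Panel = 1*4 = 4, Spring = 1*1 = 1.
Iteration 2: components of {Panel,Spring} -> Cover = 4*2 = 8, Housing = 4*2 = 8, Seal = 1*3 = 3.
Iteration 3: no further components; recursion stops.
SUM(tot_qty) = 1 + 1 + 4 + 3 + 8 + 8 = 25.

25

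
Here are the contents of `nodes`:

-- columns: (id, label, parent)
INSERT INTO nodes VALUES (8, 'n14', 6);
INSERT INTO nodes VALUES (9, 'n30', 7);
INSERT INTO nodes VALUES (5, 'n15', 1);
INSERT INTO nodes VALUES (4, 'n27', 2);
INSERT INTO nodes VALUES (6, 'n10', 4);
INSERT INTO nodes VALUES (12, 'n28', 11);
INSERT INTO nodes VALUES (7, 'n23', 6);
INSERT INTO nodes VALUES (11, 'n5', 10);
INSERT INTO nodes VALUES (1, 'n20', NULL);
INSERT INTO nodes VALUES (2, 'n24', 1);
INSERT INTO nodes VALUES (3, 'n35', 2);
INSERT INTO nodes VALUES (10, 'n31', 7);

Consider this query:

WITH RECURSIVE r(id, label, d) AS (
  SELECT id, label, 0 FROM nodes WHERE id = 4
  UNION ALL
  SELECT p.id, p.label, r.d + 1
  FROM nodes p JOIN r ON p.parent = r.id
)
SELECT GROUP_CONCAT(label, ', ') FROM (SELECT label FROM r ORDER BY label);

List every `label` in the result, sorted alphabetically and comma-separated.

n10, n14, n23, n27, n28, n30, n31, n5

Base: id=4 (n27) at d 0.
Iteration 1: rows with parent in {4} -> n10 (id 6, d 1).
Iteration 2: rows with parent in {6} -> n23 (id 7, d 2), n14 (id 8, d 2).
Iteration 3: rows with parent in {7,8} -> n30 (id 9, d 3), n31 (id 10, d 3).
Iteration 4: rows with parent in {9,10} -> n5 (id 11, d 4).
Iteration 5: rows with parent in {11} -> n28 (id 12, d 5).
Iteration 6: no rows with parent in {12}; recursion stops.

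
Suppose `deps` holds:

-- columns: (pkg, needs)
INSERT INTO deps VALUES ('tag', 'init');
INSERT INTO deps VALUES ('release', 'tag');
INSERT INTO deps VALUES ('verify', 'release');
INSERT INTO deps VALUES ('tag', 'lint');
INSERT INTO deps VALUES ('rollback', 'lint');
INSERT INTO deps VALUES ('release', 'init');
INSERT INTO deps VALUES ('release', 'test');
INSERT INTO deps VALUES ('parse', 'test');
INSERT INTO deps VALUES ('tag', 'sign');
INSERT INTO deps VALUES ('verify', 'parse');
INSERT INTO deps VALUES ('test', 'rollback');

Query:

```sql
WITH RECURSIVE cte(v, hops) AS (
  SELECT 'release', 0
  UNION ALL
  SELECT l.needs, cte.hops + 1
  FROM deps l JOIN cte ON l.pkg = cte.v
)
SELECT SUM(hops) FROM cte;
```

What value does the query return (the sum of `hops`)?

Base: (release, hops=0).
Iteration 1: edges from {release} -> (init, hops=1), (tag, hops=1), (test, hops=1).
Iteration 2: edges from {init,tag,test} -> (init, hops=2), (lint, hops=2), (rollback, hops=2), (sign, hops=2).
Iteration 3: edges from {init,lint,rollback,sign} -> (lint, hops=3).
Iteration 4: no outgoing edges from {lint}; recursion stops.
SUM(hops) = 0 + 1 + 1 + 1 + 2 + 2 + 2 + 2 + 3 = 14.

14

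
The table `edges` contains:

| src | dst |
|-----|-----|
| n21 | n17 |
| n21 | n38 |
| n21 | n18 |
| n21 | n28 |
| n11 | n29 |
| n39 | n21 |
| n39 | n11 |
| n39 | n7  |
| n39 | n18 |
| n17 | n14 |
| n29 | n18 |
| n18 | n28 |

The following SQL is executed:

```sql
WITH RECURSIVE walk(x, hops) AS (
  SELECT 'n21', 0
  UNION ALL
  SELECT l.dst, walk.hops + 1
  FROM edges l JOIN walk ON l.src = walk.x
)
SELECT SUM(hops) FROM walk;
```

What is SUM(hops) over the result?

Base: (n21, hops=0).
Iteration 1: edges from {n21} -> (n17, hops=1), (n18, hops=1), (n28, hops=1), (n38, hops=1).
Iteration 2: edges from {n17,n18,n28,n38} -> (n14, hops=2), (n28, hops=2).
Iteration 3: no outgoing edges from {n14,n28}; recursion stops.
SUM(hops) = 0 + 1 + 1 + 1 + 1 + 2 + 2 = 8.

8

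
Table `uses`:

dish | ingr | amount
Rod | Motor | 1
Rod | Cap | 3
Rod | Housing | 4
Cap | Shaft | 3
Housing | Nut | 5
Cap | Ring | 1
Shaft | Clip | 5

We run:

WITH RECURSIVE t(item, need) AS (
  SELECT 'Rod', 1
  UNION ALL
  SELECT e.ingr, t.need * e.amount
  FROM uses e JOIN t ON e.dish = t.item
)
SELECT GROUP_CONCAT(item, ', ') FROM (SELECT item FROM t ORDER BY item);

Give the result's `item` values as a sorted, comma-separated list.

Base: (Rod, need=1).
Iteration 1: components of {Rod} -> Cap = 1*3 = 3, Housing = 1*4 = 4, Motor = 1*1 = 1.
Iteration 2: components of {Cap,Housing,Motor} -> Nut = 4*5 = 20, Ring = 3*1 = 3, Shaft = 3*3 = 9.
Iteration 3: components of {Nut,Ring,Shaft} -> Clip = 9*5 = 45.
Iteration 4: no further components; recursion stops.

Cap, Clip, Housing, Motor, Nut, Ring, Rod, Shaft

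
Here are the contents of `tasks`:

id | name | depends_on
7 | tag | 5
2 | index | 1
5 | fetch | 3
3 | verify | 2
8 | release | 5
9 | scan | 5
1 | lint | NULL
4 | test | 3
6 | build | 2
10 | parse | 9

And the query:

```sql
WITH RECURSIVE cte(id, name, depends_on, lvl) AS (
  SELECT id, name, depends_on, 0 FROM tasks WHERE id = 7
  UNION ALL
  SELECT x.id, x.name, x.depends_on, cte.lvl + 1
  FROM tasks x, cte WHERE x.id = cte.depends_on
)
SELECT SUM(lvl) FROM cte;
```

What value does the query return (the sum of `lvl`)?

10

Base: id=7 (tag), depends_on=5, lvl 0.
Iteration 1: join on id=5 -> fetch (id 5, depends_on=3, lvl 1).
Iteration 2: join on id=3 -> verify (id 3, depends_on=2, lvl 2).
Iteration 3: join on id=2 -> index (id 2, depends_on=1, lvl 3).
Iteration 4: join on id=1 -> lint (id 1, depends_on=NULL, lvl 4).
Iteration 5: depends_on is NULL; no match; recursion stops.
SUM(lvl) = 0 + 1 + 2 + 3 + 4 = 10.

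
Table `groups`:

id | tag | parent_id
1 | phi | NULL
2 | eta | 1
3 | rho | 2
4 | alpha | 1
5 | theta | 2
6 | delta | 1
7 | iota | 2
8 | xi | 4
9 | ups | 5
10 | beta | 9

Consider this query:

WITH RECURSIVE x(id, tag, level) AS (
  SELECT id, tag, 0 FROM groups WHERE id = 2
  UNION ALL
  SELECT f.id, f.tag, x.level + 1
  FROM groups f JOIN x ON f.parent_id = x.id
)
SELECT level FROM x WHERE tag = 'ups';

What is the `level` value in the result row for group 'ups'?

2

Base: id=2 (eta) at level 0.
Iteration 1: rows with parent_id in {2} -> rho (id 3, level 1), theta (id 5, level 1), iota (id 7, level 1).
Iteration 2: rows with parent_id in {3,5,7} -> ups (id 9, level 2).
Iteration 3: rows with parent_id in {9} -> beta (id 10, level 3).
Iteration 4: no rows with parent_id in {10}; recursion stops.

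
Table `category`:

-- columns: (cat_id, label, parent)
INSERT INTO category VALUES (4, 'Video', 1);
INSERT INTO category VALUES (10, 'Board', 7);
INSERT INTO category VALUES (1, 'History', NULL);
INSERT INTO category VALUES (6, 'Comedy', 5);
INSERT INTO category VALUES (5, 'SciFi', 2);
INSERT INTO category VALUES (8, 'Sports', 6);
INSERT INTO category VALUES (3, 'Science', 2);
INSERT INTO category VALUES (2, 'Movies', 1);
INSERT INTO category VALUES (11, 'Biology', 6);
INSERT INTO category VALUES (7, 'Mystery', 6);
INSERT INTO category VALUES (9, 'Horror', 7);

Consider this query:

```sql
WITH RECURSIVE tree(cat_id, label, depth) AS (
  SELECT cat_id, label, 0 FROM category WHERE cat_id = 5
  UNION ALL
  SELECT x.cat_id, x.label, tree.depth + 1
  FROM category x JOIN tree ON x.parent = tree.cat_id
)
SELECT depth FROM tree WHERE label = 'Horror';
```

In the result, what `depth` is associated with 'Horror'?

3

Base: cat_id=5 (SciFi) at depth 0.
Iteration 1: rows with parent in {5} -> Comedy (id 6, depth 1).
Iteration 2: rows with parent in {6} -> Mystery (id 7, depth 2), Sports (id 8, depth 2), Biology (id 11, depth 2).
Iteration 3: rows with parent in {7,8,11} -> Horror (id 9, depth 3), Board (id 10, depth 3).
Iteration 4: no rows with parent in {9,10}; recursion stops.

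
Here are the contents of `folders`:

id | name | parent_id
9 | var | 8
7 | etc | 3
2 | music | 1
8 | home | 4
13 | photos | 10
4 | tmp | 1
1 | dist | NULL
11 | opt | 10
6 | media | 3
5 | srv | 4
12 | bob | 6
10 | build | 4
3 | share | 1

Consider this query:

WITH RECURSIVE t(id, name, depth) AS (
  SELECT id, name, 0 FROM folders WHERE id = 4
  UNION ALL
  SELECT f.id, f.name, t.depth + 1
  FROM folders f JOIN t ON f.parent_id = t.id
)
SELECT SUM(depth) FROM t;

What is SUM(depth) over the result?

Base: id=4 (tmp) at depth 0.
Iteration 1: rows with parent_id in {4} -> srv (id 5, depth 1), home (id 8, depth 1), build (id 10, depth 1).
Iteration 2: rows with parent_id in {5,8,10} -> var (id 9, depth 2), opt (id 11, depth 2), photos (id 13, depth 2).
Iteration 3: no rows with parent_id in {9,11,13}; recursion stops.
SUM(depth) = 0 + 1 + 1 + 1 + 2 + 2 + 2 = 9.

9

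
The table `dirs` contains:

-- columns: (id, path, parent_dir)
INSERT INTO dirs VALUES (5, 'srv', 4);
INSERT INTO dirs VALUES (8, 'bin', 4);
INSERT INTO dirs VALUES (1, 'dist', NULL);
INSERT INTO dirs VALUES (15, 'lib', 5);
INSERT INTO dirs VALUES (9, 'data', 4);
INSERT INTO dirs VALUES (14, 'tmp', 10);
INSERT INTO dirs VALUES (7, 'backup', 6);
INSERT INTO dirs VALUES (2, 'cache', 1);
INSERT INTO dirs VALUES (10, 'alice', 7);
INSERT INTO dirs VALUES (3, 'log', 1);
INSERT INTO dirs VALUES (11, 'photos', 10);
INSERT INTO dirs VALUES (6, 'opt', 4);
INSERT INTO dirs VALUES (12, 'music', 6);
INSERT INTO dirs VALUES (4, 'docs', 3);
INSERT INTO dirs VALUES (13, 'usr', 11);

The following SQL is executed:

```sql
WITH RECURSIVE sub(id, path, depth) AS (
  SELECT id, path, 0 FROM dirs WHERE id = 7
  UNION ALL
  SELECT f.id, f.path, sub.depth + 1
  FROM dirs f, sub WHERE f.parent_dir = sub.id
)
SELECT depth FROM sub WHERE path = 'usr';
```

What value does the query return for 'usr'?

Base: id=7 (backup) at depth 0.
Iteration 1: rows with parent_dir in {7} -> alice (id 10, depth 1).
Iteration 2: rows with parent_dir in {10} -> photos (id 11, depth 2), tmp (id 14, depth 2).
Iteration 3: rows with parent_dir in {11,14} -> usr (id 13, depth 3).
Iteration 4: no rows with parent_dir in {13}; recursion stops.

3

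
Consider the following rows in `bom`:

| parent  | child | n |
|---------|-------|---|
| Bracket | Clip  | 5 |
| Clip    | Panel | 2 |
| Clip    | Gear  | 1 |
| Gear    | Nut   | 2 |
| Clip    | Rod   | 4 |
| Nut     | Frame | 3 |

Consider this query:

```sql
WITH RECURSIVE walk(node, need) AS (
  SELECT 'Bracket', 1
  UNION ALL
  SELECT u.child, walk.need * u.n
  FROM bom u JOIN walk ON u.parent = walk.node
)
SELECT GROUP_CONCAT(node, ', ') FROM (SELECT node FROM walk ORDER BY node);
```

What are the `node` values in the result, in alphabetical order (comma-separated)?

Bracket, Clip, Frame, Gear, Nut, Panel, Rod

Base: (Bracket, need=1).
Iteration 1: components of {Bracket} -> Clip = 1*5 = 5.
Iteration 2: components of {Clip} -> Gear = 5*1 = 5, Panel = 5*2 = 10, Rod = 5*4 = 20.
Iteration 3: components of {Gear,Panel,Rod} -> Nut = 5*2 = 10.
Iteration 4: components of {Nut} -> Frame = 10*3 = 30.
Iteration 5: no further components; recursion stops.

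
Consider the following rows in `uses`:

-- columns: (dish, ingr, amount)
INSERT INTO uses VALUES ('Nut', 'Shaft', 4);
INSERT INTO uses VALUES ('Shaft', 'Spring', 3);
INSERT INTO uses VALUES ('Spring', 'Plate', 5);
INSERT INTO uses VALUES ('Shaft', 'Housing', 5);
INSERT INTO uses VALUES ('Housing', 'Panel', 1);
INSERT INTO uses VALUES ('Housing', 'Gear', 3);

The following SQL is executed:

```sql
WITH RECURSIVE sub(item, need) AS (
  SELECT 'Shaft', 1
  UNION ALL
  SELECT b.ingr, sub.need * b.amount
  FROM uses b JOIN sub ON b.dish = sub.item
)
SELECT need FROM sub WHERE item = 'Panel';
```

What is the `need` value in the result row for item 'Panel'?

Base: (Shaft, need=1).
Iteration 1: components of {Shaft} -> Housing = 1*5 = 5, Spring = 1*3 = 3.
Iteration 2: components of {Housing,Spring} -> Gear = 5*3 = 15, Panel = 5*1 = 5, Plate = 3*5 = 15.
Iteration 3: no further components; recursion stops.

5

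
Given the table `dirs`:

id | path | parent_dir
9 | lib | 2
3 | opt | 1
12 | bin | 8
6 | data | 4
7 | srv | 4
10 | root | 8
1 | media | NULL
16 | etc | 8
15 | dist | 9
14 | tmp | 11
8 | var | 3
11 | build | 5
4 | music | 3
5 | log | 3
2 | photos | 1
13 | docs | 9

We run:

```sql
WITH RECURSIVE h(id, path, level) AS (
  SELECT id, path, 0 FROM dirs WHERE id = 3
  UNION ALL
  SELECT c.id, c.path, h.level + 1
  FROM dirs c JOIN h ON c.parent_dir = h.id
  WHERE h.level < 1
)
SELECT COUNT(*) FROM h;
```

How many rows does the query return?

4

Base: id=3 (opt) at level 0.
Iteration 1: rows with parent_dir in {3} -> music (id 4, level 1), log (id 5, level 1), var (id 8, level 1).
Iteration 2: level < 1 fails for all current rows; recursion stops.
Total rows emitted: 4.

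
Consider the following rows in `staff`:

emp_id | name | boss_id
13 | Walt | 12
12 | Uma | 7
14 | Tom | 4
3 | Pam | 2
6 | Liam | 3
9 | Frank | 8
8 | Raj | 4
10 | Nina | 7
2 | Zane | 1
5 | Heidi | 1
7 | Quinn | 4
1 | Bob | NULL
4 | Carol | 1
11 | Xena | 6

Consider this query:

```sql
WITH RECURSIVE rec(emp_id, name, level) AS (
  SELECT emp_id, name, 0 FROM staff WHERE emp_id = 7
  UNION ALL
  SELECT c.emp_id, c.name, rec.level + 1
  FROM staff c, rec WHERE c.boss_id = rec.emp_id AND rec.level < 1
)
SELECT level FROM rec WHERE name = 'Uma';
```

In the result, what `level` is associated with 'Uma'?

1

Base: emp_id=7 (Quinn) at level 0.
Iteration 1: rows with boss_id in {7} -> Nina (id 10, level 1), Uma (id 12, level 1).
Iteration 2: level < 1 fails for all current rows; recursion stops.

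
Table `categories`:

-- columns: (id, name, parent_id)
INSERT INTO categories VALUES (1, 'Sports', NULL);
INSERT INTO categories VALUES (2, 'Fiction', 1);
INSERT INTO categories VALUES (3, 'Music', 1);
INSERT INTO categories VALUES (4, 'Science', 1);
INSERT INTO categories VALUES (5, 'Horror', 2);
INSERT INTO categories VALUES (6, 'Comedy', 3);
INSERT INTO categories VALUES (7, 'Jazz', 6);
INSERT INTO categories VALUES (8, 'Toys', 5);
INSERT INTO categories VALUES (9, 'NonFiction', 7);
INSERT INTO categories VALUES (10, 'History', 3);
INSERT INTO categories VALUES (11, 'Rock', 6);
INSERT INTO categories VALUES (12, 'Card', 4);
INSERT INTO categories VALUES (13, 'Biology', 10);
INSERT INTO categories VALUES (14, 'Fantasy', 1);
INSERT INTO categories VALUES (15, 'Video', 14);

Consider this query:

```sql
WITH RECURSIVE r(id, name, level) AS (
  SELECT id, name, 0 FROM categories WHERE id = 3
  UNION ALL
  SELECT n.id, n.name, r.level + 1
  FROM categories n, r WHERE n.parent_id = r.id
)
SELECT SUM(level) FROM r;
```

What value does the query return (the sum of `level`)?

Base: id=3 (Music) at level 0.
Iteration 1: rows with parent_id in {3} -> Comedy (id 6, level 1), History (id 10, level 1).
Iteration 2: rows with parent_id in {6,10} -> Jazz (id 7, level 2), Rock (id 11, level 2), Biology (id 13, level 2).
Iteration 3: rows with parent_id in {7,11,13} -> NonFiction (id 9, level 3).
Iteration 4: no rows with parent_id in {9}; recursion stops.
SUM(level) = 0 + 1 + 1 + 2 + 2 + 2 + 3 = 11.

11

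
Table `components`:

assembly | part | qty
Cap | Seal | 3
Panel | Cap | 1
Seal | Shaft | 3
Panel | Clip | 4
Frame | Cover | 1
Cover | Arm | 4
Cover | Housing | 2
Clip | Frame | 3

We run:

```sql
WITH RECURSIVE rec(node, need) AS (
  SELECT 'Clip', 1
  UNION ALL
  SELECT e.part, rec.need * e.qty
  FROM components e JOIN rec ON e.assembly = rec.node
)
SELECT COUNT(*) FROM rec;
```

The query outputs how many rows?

Base: (Clip, need=1).
Iteration 1: components of {Clip} -> Frame = 1*3 = 3.
Iteration 2: components of {Frame} -> Cover = 3*1 = 3.
Iteration 3: components of {Cover} -> Arm = 3*4 = 12, Housing = 3*2 = 6.
Iteration 4: no further components; recursion stops.
Total rows emitted: 5.

5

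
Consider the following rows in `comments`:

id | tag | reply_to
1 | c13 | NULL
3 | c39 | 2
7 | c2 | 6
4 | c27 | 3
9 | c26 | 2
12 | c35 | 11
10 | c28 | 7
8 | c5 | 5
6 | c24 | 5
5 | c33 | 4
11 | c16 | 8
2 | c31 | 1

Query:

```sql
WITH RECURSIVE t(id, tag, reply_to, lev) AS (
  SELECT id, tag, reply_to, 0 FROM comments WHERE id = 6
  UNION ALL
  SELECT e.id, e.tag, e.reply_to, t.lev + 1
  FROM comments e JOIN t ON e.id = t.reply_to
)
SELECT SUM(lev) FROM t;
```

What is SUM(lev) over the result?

Base: id=6 (c24), reply_to=5, lev 0.
Iteration 1: join on id=5 -> c33 (id 5, reply_to=4, lev 1).
Iteration 2: join on id=4 -> c27 (id 4, reply_to=3, lev 2).
Iteration 3: join on id=3 -> c39 (id 3, reply_to=2, lev 3).
Iteration 4: join on id=2 -> c31 (id 2, reply_to=1, lev 4).
Iteration 5: join on id=1 -> c13 (id 1, reply_to=NULL, lev 5).
Iteration 6: reply_to is NULL; no match; recursion stops.
SUM(lev) = 0 + 1 + 2 + 3 + 4 + 5 = 15.

15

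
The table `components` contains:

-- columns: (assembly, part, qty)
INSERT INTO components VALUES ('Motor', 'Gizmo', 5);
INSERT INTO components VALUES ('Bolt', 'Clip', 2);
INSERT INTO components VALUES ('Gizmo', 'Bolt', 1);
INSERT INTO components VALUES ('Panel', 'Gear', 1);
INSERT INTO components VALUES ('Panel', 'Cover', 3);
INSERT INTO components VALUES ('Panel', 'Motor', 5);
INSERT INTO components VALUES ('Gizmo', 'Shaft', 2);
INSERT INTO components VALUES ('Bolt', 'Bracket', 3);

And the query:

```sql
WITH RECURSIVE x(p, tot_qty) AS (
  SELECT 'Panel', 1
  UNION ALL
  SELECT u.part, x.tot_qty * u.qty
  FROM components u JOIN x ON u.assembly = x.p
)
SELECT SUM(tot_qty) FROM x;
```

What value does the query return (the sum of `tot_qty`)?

Base: (Panel, tot_qty=1).
Iteration 1: components of {Panel} -> Cover = 1*3 = 3, Gear = 1*1 = 1, Motor = 1*5 = 5.
Iteration 2: components of {Cover,Gear,Motor} -> Gizmo = 5*5 = 25.
Iteration 3: components of {Gizmo} -> Bolt = 25*1 = 25, Shaft = 25*2 = 50.
Iteration 4: components of {Bolt,Shaft} -> Bracket = 25*3 = 75, Clip = 25*2 = 50.
Iteration 5: no further components; recursion stops.
SUM(tot_qty) = 1 + 3 + 5 + 1 + 25 + 25 + 50 + 50 + 75 = 235.

235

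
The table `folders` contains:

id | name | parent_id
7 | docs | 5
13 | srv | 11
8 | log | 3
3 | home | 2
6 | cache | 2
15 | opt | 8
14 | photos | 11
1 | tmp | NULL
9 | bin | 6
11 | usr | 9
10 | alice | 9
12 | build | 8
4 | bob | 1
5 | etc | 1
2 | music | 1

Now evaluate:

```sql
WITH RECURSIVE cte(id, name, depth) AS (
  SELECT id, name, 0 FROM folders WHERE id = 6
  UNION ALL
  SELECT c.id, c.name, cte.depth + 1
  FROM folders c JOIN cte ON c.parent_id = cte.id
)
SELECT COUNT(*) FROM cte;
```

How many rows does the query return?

6

Base: id=6 (cache) at depth 0.
Iteration 1: rows with parent_id in {6} -> bin (id 9, depth 1).
Iteration 2: rows with parent_id in {9} -> alice (id 10, depth 2), usr (id 11, depth 2).
Iteration 3: rows with parent_id in {10,11} -> srv (id 13, depth 3), photos (id 14, depth 3).
Iteration 4: no rows with parent_id in {13,14}; recursion stops.
Total rows emitted: 6.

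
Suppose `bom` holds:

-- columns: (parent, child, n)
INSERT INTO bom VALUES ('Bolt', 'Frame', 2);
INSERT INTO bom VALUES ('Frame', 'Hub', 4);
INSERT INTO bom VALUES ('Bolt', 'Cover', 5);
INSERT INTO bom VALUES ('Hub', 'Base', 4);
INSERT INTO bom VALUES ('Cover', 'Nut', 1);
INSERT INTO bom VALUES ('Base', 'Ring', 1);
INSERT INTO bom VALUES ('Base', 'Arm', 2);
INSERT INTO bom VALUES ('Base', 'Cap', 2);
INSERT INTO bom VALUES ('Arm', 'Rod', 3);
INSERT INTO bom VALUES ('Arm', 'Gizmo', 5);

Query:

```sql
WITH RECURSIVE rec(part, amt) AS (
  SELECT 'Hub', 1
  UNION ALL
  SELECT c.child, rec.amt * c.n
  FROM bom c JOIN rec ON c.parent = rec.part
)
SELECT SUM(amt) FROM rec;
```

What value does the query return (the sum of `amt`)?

89

Base: (Hub, amt=1).
Iteration 1: components of {Hub} -> Base = 1*4 = 4.
Iteration 2: components of {Base} -> Arm = 4*2 = 8, Cap = 4*2 = 8, Ring = 4*1 = 4.
Iteration 3: components of {Arm,Cap,Ring} -> Gizmo = 8*5 = 40, Rod = 8*3 = 24.
Iteration 4: no further components; recursion stops.
SUM(amt) = 1 + 4 + 4 + 8 + 8 + 24 + 40 = 89.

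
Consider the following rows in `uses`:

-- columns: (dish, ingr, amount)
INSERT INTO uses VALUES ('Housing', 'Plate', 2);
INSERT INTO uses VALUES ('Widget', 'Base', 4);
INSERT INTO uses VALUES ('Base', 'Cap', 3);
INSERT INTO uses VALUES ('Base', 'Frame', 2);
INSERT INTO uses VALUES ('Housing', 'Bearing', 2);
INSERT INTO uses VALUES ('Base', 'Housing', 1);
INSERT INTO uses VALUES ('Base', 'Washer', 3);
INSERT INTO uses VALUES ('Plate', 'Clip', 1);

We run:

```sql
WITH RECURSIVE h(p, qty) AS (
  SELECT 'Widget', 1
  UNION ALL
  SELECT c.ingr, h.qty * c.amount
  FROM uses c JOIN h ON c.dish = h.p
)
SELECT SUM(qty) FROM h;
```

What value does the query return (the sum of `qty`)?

65

Base: (Widget, qty=1).
Iteration 1: components of {Widget} -> Base = 1*4 = 4.
Iteration 2: components of {Base} -> Cap = 4*3 = 12, Frame = 4*2 = 8, Housing = 4*1 = 4, Washer = 4*3 = 12.
Iteration 3: components of {Cap,Frame,Housing,Washer} -> Bearing = 4*2 = 8, Plate = 4*2 = 8.
Iteration 4: components of {Bearing,Plate} -> Clip = 8*1 = 8.
Iteration 5: no further components; recursion stops.
SUM(qty) = 1 + 4 + 12 + 8 + 4 + 12 + 8 + 8 + 8 = 65.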